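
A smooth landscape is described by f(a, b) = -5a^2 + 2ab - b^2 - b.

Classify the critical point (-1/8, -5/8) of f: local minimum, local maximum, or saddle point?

local maximum

The Hessian of f is constant: H = [[-10, 2], [2, -2]].
det(H) = (-10)·(-2) − 2² = 16.
det(H) > 0 and tr(H) = -12 < 0, so H is negative definite and the point is a local maximum.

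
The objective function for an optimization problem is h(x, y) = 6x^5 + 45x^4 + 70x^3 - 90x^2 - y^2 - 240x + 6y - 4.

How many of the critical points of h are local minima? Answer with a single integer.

0

h separates as a function of x plus a function of y, so ∇h=0 decouples.
∂h/∂x = 30(x - 1)(x + 1)(x + 2)(x + 4) = 0 at x ∈ {-4, -2, -1, 1}; ∂h/∂y = -2(y - 3) = 0 at y ∈ {3}.
The Hessian is diagonal: diag(h_xx, h_yy). Second derivatives: h_xx(-4)=-900, h_xx(-2)=180, h_xx(-1)=-180, h_xx(1)=900; h_yy(3)=-2.
Local minima occur where both diagonal entries positive: none. Count: 0.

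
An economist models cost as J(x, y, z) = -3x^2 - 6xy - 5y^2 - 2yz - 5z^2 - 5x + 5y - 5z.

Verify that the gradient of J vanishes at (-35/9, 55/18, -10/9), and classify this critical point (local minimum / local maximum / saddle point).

local maximum

∇J = (-6x - 6y - 5, -6x - 10y - 2z + 5, -2y - 10z - 5); substituting (-35/9, 55/18, -10/9) gives ∇J = (0, 0, 0), so (-35/9, 55/18, -10/9) is indeed a critical point.
The Hessian is constant: H = [[-6, -6, 0], [-6, -10, -2], [0, -2, -10]].
Leading principal minors: Δ₁ = -6, Δ₂ = 24, Δ₃ = -216.
The minors alternate sign starting negative (−, +, −), so H is negative definite: a local maximum.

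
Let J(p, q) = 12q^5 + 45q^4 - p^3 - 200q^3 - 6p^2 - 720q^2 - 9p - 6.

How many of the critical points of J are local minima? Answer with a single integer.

J separates as a function of p plus a function of q, so ∇J=0 decouples.
∂J/∂p = -3(p + 1)(p + 3) = 0 at p ∈ {-3, -1}; ∂J/∂q = 60q(q - 3)(q + 2)(q + 4) = 0 at q ∈ {-4, -2, 0, 3}.
The Hessian is diagonal: diag(J_pp, J_qq). Second derivatives: J_pp(-3)=6, J_pp(-1)=-6; J_qq(-4)=-3360, J_qq(-2)=1200, J_qq(0)=-1440, J_qq(3)=6300.
Local minima occur where both diagonal entries positive: (-3, -2), (-3, 3). Count: 2.

2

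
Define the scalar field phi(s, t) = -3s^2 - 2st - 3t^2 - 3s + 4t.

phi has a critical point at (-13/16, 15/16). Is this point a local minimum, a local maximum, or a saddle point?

The Hessian of phi is constant: H = [[-6, -2], [-2, -6]].
det(H) = (-6)·(-6) − (-2)² = 32.
det(H) > 0 and tr(H) = -12 < 0, so H is negative definite and the point is a local maximum.

local maximum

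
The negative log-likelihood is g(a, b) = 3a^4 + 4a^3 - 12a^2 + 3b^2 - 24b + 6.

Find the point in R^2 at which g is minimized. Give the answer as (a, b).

(-2, 4)

g(a,b) separates as P(a) + Q(b) + 6, so its minimum is min P + min Q + 6.
P'(a) = 12a(a - 1)(a + 2) vanishes at a ∈ {-2, 0, 1}; Q'(b) = 6b - 24 vanishes at b ∈ {4}.
Local minima of P (where P''>0): P(-2)=-32, P(1)=-5. Local minima of Q: Q(4)=-48.
So the global minimum of g is P(-2) + Q(4) + 6 = -32 − 48 + 6 = -74, attained at (-2, 4).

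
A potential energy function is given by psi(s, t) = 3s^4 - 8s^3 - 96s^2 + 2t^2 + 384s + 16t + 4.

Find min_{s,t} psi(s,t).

-1820

psi(s,t) separates as P(s) + Q(t) + 4, so its minimum is min P + min Q + 4.
P'(s) = 12(s - 4)(s - 2)(s + 4) vanishes at s ∈ {-4, 2, 4}; Q'(t) = 4(t + 4) vanishes at t ∈ {-4}.
Local minima of P (where P''>0): P(-4)=-1792, P(4)=256. Local minima of Q: Q(-4)=-32.
So the global minimum of psi is P(-4) + Q(-4) + 4 = -1792 − 32 + 4 = -1820, attained at (-4, -4).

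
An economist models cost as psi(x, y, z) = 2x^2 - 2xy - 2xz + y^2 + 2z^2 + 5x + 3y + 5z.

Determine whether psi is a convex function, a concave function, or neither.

psi is quadratic, so its Hessian is the constant matrix H = [[4, -2, -2], [-2, 2, 0], [-2, 0, 4]].
Leading principal minors: 4, 4, 8.
All positive ⇒ H ≻ 0 ⇒ convex.

convex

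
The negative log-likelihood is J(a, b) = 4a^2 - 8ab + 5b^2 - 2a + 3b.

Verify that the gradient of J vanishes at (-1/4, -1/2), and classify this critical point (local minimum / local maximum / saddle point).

local minimum

∇J = (8a - 8b - 2, -8a + 10b + 3); substituting (-1/4, -1/2) gives ∇J = (0, 0), so (-1/4, -1/2) is indeed a critical point.
The Hessian of J is constant: H = [[8, -8], [-8, 10]].
det(H) = 8·10 − (-8)² = 16.
det(H) > 0 and tr(H) = 18 > 0, so H is positive definite and the point is a local minimum.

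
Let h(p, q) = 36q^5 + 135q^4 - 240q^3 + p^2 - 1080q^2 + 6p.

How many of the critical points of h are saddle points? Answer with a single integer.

h separates as a function of p plus a function of q, so ∇h=0 decouples.
∂h/∂p = 2(p + 3) = 0 at p ∈ {-3}; ∂h/∂q = 180q(q - 2)(q + 2)(q + 3) = 0 at q ∈ {-3, -2, 0, 2}.
The Hessian is diagonal: diag(h_pp, h_qq). Second derivatives: h_pp(-3)=2; h_qq(-3)=-2700, h_qq(-2)=1440, h_qq(0)=-2160, h_qq(2)=7200.
Saddle points occur where the two diagonal entries have opposite signs: (-3, -3), (-3, 0). Count: 2.

2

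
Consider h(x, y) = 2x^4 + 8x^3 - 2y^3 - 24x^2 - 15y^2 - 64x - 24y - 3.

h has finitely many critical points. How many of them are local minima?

2

h separates as a function of x plus a function of y, so ∇h=0 decouples.
∂h/∂x = 8(x - 2)(x + 1)(x + 4) = 0 at x ∈ {-4, -1, 2}; ∂h/∂y = -6(y + 1)(y + 4) = 0 at y ∈ {-4, -1}.
The Hessian is diagonal: diag(h_xx, h_yy). Second derivatives: h_xx(-4)=144, h_xx(-1)=-72, h_xx(2)=144; h_yy(-4)=18, h_yy(-1)=-18.
Local minima occur where both diagonal entries positive: (-4, -4), (2, -4). Count: 2.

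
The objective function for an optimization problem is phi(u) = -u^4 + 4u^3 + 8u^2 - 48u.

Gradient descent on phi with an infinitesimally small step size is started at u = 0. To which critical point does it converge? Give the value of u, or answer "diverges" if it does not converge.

phi'(u) = -4(u - 3)(u - 2)(u + 2), so phi'(0) = -48.
Gradient descent moves in the -phi' direction, i.e. u is increasing.
The nearest critical point in that direction is u = 2, where phi'' = 16 > 0 (a local minimum). The iterate converges there.

2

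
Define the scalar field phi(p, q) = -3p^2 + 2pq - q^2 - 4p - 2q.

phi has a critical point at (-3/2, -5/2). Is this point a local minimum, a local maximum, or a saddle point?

The Hessian of phi is constant: H = [[-6, 2], [2, -2]].
det(H) = (-6)·(-2) − 2² = 8.
det(H) > 0 and tr(H) = -8 < 0, so H is negative definite and the point is a local maximum.

local maximum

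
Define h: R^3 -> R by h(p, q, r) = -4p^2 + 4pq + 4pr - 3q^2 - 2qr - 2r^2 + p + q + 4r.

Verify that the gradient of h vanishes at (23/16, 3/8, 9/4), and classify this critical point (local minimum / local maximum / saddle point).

local maximum

∇h = (-8p + 4q + 4r + 1, 4p - 6q - 2r + 1, 4p - 2q - 4r + 4); substituting (23/16, 3/8, 9/4) gives ∇h = (0, 0, 0), so (23/16, 3/8, 9/4) is indeed a critical point.
The Hessian is constant: H = [[-8, 4, 4], [4, -6, -2], [4, -2, -4]].
Leading principal minors: Δ₁ = -8, Δ₂ = 32, Δ₃ = -64.
The minors alternate sign starting negative (−, +, −), so H is negative definite: a local maximum.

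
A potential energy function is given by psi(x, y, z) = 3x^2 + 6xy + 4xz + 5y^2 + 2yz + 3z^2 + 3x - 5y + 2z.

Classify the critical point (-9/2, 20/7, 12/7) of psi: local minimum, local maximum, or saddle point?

The Hessian is constant: H = [[6, 6, 4], [6, 10, 2], [4, 2, 6]].
Leading principal minors: Δ₁ = 6, Δ₂ = 24, Δ₃ = 56.
All leading minors are positive, so H is positive definite: a local minimum.

local minimum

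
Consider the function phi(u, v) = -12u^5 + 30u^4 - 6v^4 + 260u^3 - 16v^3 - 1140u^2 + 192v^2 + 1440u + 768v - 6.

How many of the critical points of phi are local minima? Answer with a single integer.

2

phi separates as a function of u plus a function of v, so ∇phi=0 decouples.
∂phi/∂u = -60(u - 3)(u - 2)(u - 1)(u + 4) = 0 at u ∈ {-4, 1, 2, 3}; ∂phi/∂v = -24(v - 4)(v + 2)(v + 4) = 0 at v ∈ {-4, -2, 4}.
The Hessian is diagonal: diag(phi_uu, phi_vv). Second derivatives: phi_uu(-4)=12600, phi_uu(1)=-600, phi_uu(2)=360, phi_uu(3)=-840; phi_vv(-4)=-384, phi_vv(-2)=288, phi_vv(4)=-1152.
Local minima occur where both diagonal entries positive: (-4, -2), (2, -2). Count: 2.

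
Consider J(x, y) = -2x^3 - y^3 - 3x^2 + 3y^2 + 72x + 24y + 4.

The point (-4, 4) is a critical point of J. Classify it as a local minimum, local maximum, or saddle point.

The mixed partial ∂²J/∂x∂y is 0, so the Hessian at any point is diag(J_xx, J_yy) = diag(-6(2x + 1), 6(-y + 1)).
At (-4, 4): H = diag(42, -18).
The eigenvalues have opposite signs, so H is indefinite: a saddle point.

saddle point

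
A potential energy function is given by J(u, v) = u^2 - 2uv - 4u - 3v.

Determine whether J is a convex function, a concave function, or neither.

neither

J is quadratic, so its Hessian is the constant matrix H = [[2, -2], [-2, 0]].
det(H) = -4, tr(H) = 2.
det(H) < 0, so H is indefinite: neither convex nor concave.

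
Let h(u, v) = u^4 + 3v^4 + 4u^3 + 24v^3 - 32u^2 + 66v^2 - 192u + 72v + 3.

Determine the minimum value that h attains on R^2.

h(u,v) separates as P(u) + Q(v) + 3, so its minimum is min P + min Q + 3.
P'(u) = 4(u - 4)(u + 3)(u + 4) vanishes at u ∈ {-4, -3, 4}; Q'(v) = 12(v + 1)(v + 2)(v + 3) vanishes at v ∈ {-3, -2, -1}.
Local minima of P (where P''>0): P(-4)=256, P(4)=-768. Local minima of Q: Q(-3)=-27, Q(-1)=-27.
So the global minimum of h is P(4) + Q(-3) + 3 = -768 − 27 + 3 = -792, attained at (4, -3).

-792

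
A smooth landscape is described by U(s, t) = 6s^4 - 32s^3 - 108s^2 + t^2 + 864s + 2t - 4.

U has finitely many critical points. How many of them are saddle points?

1

U separates as a function of s plus a function of t, so ∇U=0 decouples.
∂U/∂s = 24(s - 4)(s - 3)(s + 3) = 0 at s ∈ {-3, 3, 4}; ∂U/∂t = 2(t + 1) = 0 at t ∈ {-1}.
The Hessian is diagonal: diag(U_ss, U_tt). Second derivatives: U_ss(-3)=1008, U_ss(3)=-144, U_ss(4)=168; U_tt(-1)=2.
Saddle points occur where the two diagonal entries have opposite signs: (3, -1). Count: 1.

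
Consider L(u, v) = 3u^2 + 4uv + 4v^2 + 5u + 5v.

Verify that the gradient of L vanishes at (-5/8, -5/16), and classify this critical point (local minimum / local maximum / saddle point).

∇L = (6u + 4v + 5, 4u + 8v + 5); substituting (-5/8, -5/16) gives ∇L = (0, 0), so (-5/8, -5/16) is indeed a critical point.
The Hessian of L is constant: H = [[6, 4], [4, 8]].
det(H) = 6·8 − 4² = 32.
det(H) > 0 and tr(H) = 14 > 0, so H is positive definite and the point is a local minimum.

local minimum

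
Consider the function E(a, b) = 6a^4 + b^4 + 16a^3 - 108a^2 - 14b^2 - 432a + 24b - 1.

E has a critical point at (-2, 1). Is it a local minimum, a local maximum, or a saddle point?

The mixed partial ∂²E/∂a∂b is 0, so the Hessian at any point is diag(E_aa, E_bb) = diag(24(3a^2 + 4a - 9), 4(3b^2 - 7)).
At (-2, 1): H = diag(-120, -16).
Both eigenvalues are negative, so H is negative definite: a local maximum.

local maximum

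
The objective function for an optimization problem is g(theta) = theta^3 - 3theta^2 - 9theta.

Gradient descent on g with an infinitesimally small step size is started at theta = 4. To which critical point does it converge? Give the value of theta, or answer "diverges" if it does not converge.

g'(theta) = 3(theta - 3)(theta + 1), so g'(4) = 15.
Gradient descent moves in the -g' direction, i.e. theta is decreasing.
The nearest critical point in that direction is theta = 3, where g'' = 12 > 0 (a local minimum). The iterate converges there.

3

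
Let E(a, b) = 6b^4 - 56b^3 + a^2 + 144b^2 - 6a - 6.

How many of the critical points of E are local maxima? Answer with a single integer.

E separates as a function of a plus a function of b, so ∇E=0 decouples.
∂E/∂a = 2(a - 3) = 0 at a ∈ {3}; ∂E/∂b = 24b(b - 4)(b - 3) = 0 at b ∈ {0, 3, 4}.
The Hessian is diagonal: diag(E_aa, E_bb). Second derivatives: E_aa(3)=2; E_bb(0)=288, E_bb(3)=-72, E_bb(4)=96.
Local maxima occur where both diagonal entries negative: none. Count: 0.

0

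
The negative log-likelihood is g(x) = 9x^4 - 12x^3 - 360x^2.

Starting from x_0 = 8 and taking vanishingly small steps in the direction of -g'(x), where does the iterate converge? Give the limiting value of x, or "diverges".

5

g'(x) = 36x(x - 5)(x + 4), so g'(8) = 10368.
Gradient descent moves in the -g' direction, i.e. x is decreasing.
The nearest critical point in that direction is x = 5, where g'' = 1620 > 0 (a local minimum). The iterate converges there.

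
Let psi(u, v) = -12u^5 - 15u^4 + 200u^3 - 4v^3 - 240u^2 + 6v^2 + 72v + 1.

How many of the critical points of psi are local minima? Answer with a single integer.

2

psi separates as a function of u plus a function of v, so ∇psi=0 decouples.
∂psi/∂u = -60u(u - 2)(u - 1)(u + 4) = 0 at u ∈ {-4, 0, 1, 2}; ∂psi/∂v = -12(v - 3)(v + 2) = 0 at v ∈ {-2, 3}.
The Hessian is diagonal: diag(psi_uu, psi_vv). Second derivatives: psi_uu(-4)=7200, psi_uu(0)=-480, psi_uu(1)=300, psi_uu(2)=-720; psi_vv(-2)=60, psi_vv(3)=-60.
Local minima occur where both diagonal entries positive: (-4, -2), (1, -2). Count: 2.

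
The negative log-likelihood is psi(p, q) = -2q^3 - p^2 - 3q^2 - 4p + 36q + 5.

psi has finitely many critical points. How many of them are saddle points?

1

psi separates as a function of p plus a function of q, so ∇psi=0 decouples.
∂psi/∂p = -2(p + 2) = 0 at p ∈ {-2}; ∂psi/∂q = -6(q - 2)(q + 3) = 0 at q ∈ {-3, 2}.
The Hessian is diagonal: diag(psi_pp, psi_qq). Second derivatives: psi_pp(-2)=-2; psi_qq(-3)=30, psi_qq(2)=-30.
Saddle points occur where the two diagonal entries have opposite signs: (-2, -3). Count: 1.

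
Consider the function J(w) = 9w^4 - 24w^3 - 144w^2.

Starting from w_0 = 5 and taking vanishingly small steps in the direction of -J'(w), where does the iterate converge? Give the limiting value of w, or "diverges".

4

J'(w) = 36w(w - 4)(w + 2), so J'(5) = 1260.
Gradient descent moves in the -J' direction, i.e. w is decreasing.
The nearest critical point in that direction is w = 4, where J'' = 864 > 0 (a local minimum). The iterate converges there.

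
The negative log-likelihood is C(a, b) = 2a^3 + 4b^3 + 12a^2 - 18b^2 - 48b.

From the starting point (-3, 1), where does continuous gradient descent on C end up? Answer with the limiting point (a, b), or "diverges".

(0, 4)

C is separable, so gradient descent decouples: a follows -∂C/∂a, b follows -∂C/∂b.
∂C/∂a = 6a(a + 4); at a=-3 this is -18, so a increases.
∂C/∂b = 12(b - 4)(b + 1); at b=1 this is -72, so b increases.
a converges to its nearest critical value 0 (a local min of the a-part); b converges to 4. The iterate converges to (0, 4).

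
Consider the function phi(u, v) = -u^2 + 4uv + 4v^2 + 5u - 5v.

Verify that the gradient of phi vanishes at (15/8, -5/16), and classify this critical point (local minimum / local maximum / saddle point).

∇phi = (-2u + 4v + 5, 4u + 8v - 5); substituting (15/8, -5/16) gives ∇phi = (0, 0), so (15/8, -5/16) is indeed a critical point.
The Hessian of phi is constant: H = [[-2, 4], [4, 8]].
det(H) = (-2)·8 − 4² = -32.
Since det(H) < 0, H is indefinite and the critical point is a saddle point.

saddle point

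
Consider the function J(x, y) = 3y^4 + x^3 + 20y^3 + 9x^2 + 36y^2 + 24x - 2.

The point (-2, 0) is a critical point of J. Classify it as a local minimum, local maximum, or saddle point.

local minimum

The mixed partial ∂²J/∂x∂y is 0, so the Hessian at any point is diag(J_xx, J_yy) = diag(6(x + 3), 12(3y^2 + 10y + 6)).
At (-2, 0): H = diag(6, 72).
Both eigenvalues are positive, so H is positive definite: a local minimum.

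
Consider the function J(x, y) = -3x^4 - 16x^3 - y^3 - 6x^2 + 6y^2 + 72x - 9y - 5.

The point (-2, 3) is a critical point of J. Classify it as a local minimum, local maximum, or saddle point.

saddle point

The mixed partial ∂²J/∂x∂y is 0, so the Hessian at any point is diag(J_xx, J_yy) = diag(-12(3x^2 + 8x + 1), 6(-y + 2)).
At (-2, 3): H = diag(36, -6).
The eigenvalues have opposite signs, so H is indefinite: a saddle point.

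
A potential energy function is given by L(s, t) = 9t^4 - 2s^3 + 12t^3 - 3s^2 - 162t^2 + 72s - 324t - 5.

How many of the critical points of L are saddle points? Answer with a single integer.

L separates as a function of s plus a function of t, so ∇L=0 decouples.
∂L/∂s = -6(s - 3)(s + 4) = 0 at s ∈ {-4, 3}; ∂L/∂t = 36(t - 3)(t + 1)(t + 3) = 0 at t ∈ {-3, -1, 3}.
The Hessian is diagonal: diag(L_ss, L_tt). Second derivatives: L_ss(-4)=42, L_ss(3)=-42; L_tt(-3)=432, L_tt(-1)=-288, L_tt(3)=864.
Saddle points occur where the two diagonal entries have opposite signs: (-4, -1), (3, -3), (3, 3). Count: 3.

3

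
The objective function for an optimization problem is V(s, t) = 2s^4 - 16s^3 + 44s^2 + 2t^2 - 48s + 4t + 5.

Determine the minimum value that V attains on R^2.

V(s,t) separates as P(s) + Q(t) + 5, so its minimum is min P + min Q + 5.
P'(s) = 8(s - 3)(s - 2)(s - 1) vanishes at s ∈ {1, 2, 3}; Q'(t) = 4(t + 1) vanishes at t ∈ {-1}.
Local minima of P (where P''>0): P(1)=-18, P(3)=-18. Local minima of Q: Q(-1)=-2.
So the global minimum of V is P(1) + Q(-1) + 5 = -18 − 2 + 5 = -15, attained at (1, -1).

-15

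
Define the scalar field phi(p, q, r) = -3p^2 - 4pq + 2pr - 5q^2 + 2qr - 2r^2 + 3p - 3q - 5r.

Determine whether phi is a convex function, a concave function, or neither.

concave

phi is quadratic, so its Hessian is the constant matrix H = [[-6, -4, 2], [-4, -10, 2], [2, 2, -4]].
Leading principal minors: -6, 44, -144.
Signs alternate −, +, − ⇒ H ≺ 0 ⇒ concave.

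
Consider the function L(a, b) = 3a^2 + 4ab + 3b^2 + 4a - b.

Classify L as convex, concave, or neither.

convex

L is quadratic, so its Hessian is the constant matrix H = [[6, 4], [4, 6]].
det(H) = 20, tr(H) = 12.
det(H) > 0 and tr(H) > 0, so H is positive definite everywhere: convex.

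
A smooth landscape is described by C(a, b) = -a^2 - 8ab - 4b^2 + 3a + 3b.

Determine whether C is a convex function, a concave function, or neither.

neither

C is quadratic, so its Hessian is the constant matrix H = [[-2, -8], [-8, -8]].
det(H) = -48, tr(H) = -10.
det(H) < 0, so H is indefinite: neither convex nor concave.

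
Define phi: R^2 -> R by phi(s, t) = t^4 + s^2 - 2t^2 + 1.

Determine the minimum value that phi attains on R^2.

0

phi(s,t) separates as P(s) + Q(t) + 1, so its minimum is min P + min Q + 1.
P'(s) = 2s vanishes at s ∈ {0}; Q'(t) = 4t(t - 1)(t + 1) vanishes at t ∈ {-1, 0, 1}.
Local minima of P (where P''>0): P(0)=0. Local minima of Q: Q(-1)=-1, Q(1)=-1.
So the global minimum of phi is P(0) + Q(-1) + 1 = 0 − 1 + 1 = 0, attained at (0, -1).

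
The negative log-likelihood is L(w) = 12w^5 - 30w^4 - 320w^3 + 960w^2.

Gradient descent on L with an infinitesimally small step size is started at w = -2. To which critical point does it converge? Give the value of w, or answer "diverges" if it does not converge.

L'(w) = 60w(w - 4)(w - 2)(w + 4), so L'(-2) = -5760.
Gradient descent moves in the -L' direction, i.e. w is increasing.
The nearest critical point in that direction is w = 0, where L'' = 1920 > 0 (a local minimum). The iterate converges there.

0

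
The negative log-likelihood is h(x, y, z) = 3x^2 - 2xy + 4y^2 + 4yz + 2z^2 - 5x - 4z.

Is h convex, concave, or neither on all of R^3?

h is quadratic, so its Hessian is the constant matrix H = [[6, -2, 0], [-2, 8, 4], [0, 4, 4]].
Leading principal minors: 6, 44, 80.
All positive ⇒ H ≻ 0 ⇒ convex.

convex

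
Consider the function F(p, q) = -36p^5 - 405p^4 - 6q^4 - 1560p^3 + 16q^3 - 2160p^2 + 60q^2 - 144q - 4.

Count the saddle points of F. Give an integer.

F separates as a function of p plus a function of q, so ∇F=0 decouples.
∂F/∂p = -180p(p + 2)(p + 3)(p + 4) = 0 at p ∈ {-4, -3, -2, 0}; ∂F/∂q = -24(q - 3)(q - 1)(q + 2) = 0 at q ∈ {-2, 1, 3}.
The Hessian is diagonal: diag(F_pp, F_qq). Second derivatives: F_pp(-4)=1440, F_pp(-3)=-540, F_pp(-2)=720, F_pp(0)=-4320; F_qq(-2)=-360, F_qq(1)=144, F_qq(3)=-240.
Saddle points occur where the two diagonal entries have opposite signs: (-4, -2), (-4, 3), (-3, 1), (-2, -2), (-2, 3), (0, 1). Count: 6.

6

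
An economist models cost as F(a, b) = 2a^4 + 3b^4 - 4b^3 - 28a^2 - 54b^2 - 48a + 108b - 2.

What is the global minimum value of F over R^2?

-695

F(a,b) separates as P(a) + Q(b) − 2, so its minimum is min P + min Q − 2.
P'(a) = 8(a - 3)(a + 1)(a + 2) vanishes at a ∈ {-2, -1, 3}; Q'(b) = 12(b - 3)(b - 1)(b + 3) vanishes at b ∈ {-3, 1, 3}.
Local minima of P (where P''>0): P(-2)=16, P(3)=-234. Local minima of Q: Q(-3)=-459, Q(3)=-27.
So the global minimum of F is P(3) + Q(-3) − 2 = -234 − 459 − 2 = -695, attained at (3, -3).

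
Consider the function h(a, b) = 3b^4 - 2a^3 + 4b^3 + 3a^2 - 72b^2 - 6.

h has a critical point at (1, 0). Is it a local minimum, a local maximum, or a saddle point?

local maximum

The mixed partial ∂²h/∂a∂b is 0, so the Hessian at any point is diag(h_aa, h_bb) = diag(6(-2a + 1), 12(3b^2 + 2b - 12)).
At (1, 0): H = diag(-6, -144).
Both eigenvalues are negative, so H is negative definite: a local maximum.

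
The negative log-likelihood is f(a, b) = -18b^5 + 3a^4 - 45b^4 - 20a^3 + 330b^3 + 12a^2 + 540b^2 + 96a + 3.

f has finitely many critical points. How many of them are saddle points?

f separates as a function of a plus a function of b, so ∇f=0 decouples.
∂f/∂a = 12(a - 4)(a - 2)(a + 1) = 0 at a ∈ {-1, 2, 4}; ∂f/∂b = -90b(b - 3)(b + 1)(b + 4) = 0 at b ∈ {-4, -1, 0, 3}.
The Hessian is diagonal: diag(f_aa, f_bb). Second derivatives: f_aa(-1)=180, f_aa(2)=-72, f_aa(4)=120; f_bb(-4)=7560, f_bb(-1)=-1080, f_bb(0)=1080, f_bb(3)=-7560.
Saddle points occur where the two diagonal entries have opposite signs: (-1, -1), (-1, 3), (2, -4), (2, 0), (4, -1), (4, 3). Count: 6.

6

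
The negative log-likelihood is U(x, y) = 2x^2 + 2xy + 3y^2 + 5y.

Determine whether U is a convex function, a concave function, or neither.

U is quadratic, so its Hessian is the constant matrix H = [[4, 2], [2, 6]].
det(H) = 20, tr(H) = 10.
det(H) > 0 and tr(H) > 0, so H is positive definite everywhere: convex.

convex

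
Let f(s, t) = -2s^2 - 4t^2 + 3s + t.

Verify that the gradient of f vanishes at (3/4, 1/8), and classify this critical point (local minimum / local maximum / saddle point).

local maximum

∇f = (-4s + 3, -8t + 1); substituting (3/4, 1/8) gives ∇f = (0, 0), so (3/4, 1/8) is indeed a critical point.
The Hessian of f is constant: H = [[-4, 0], [0, -8]].
det(H) = (-4)·(-8) − 0² = 32.
det(H) > 0 and tr(H) = -12 < 0, so H is negative definite and the point is a local maximum.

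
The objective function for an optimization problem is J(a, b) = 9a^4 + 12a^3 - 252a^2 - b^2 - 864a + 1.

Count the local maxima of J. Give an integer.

1

J separates as a function of a plus a function of b, so ∇J=0 decouples.
∂J/∂a = 36(a - 4)(a + 2)(a + 3) = 0 at a ∈ {-3, -2, 4}; ∂J/∂b = -2b = 0 at b ∈ {0}.
The Hessian is diagonal: diag(J_aa, J_bb). Second derivatives: J_aa(-3)=252, J_aa(-2)=-216, J_aa(4)=1512; J_bb(0)=-2.
Local maxima occur where both diagonal entries negative: (-2, 0). Count: 1.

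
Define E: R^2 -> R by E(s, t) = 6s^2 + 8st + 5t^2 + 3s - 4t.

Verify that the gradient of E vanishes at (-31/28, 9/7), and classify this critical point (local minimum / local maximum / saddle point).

∇E = (12s + 8t + 3, 8s + 10t - 4); substituting (-31/28, 9/7) gives ∇E = (0, 0), so (-31/28, 9/7) is indeed a critical point.
The Hessian of E is constant: H = [[12, 8], [8, 10]].
det(H) = 12·10 − 8² = 56.
det(H) > 0 and tr(H) = 22 > 0, so H is positive definite and the point is a local minimum.

local minimum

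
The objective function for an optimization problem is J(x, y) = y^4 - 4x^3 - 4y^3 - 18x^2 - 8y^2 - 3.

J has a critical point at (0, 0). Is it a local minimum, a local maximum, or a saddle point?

local maximum

The mixed partial ∂²J/∂x∂y is 0, so the Hessian at any point is diag(J_xx, J_yy) = diag(-12(2x + 3), 4(3y^2 - 6y - 4)).
At (0, 0): H = diag(-36, -16).
Both eigenvalues are negative, so H is negative definite: a local maximum.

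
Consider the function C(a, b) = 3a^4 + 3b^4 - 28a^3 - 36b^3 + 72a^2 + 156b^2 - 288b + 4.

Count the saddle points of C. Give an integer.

C separates as a function of a plus a function of b, so ∇C=0 decouples.
∂C/∂a = 12a(a - 4)(a - 3) = 0 at a ∈ {0, 3, 4}; ∂C/∂b = 12(b - 4)(b - 3)(b - 2) = 0 at b ∈ {2, 3, 4}.
The Hessian is diagonal: diag(C_aa, C_bb). Second derivatives: C_aa(0)=144, C_aa(3)=-36, C_aa(4)=48; C_bb(2)=24, C_bb(3)=-12, C_bb(4)=24.
Saddle points occur where the two diagonal entries have opposite signs: (0, 3), (3, 2), (3, 4), (4, 3). Count: 4.

4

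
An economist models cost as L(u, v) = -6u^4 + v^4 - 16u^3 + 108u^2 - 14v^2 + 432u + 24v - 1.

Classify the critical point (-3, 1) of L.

local maximum

The mixed partial ∂²L/∂u∂v is 0, so the Hessian at any point is diag(L_uu, L_vv) = diag(24(-3u^2 - 4u + 9), 4(3v^2 - 7)).
At (-3, 1): H = diag(-144, -16).
Both eigenvalues are negative, so H is negative definite: a local maximum.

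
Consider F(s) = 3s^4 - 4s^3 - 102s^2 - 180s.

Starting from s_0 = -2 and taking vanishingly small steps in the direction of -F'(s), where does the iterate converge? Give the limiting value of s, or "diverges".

-3

F'(s) = 12(s - 5)(s + 1)(s + 3), so F'(-2) = 84.
Gradient descent moves in the -F' direction, i.e. s is decreasing.
The nearest critical point in that direction is s = -3, where F'' = 192 > 0 (a local minimum). The iterate converges there.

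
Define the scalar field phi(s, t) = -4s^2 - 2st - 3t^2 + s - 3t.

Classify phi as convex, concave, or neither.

phi is quadratic, so its Hessian is the constant matrix H = [[-8, -2], [-2, -6]].
det(H) = 44, tr(H) = -14.
det(H) > 0 and tr(H) < 0, so H is negative definite everywhere: concave.

concave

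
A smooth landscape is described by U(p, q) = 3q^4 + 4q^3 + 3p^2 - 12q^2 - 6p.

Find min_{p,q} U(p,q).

-35

U(p,q) separates as A(p) + B(q), so its minimum is min A + min B.
A'(p) = 6p - 6 vanishes at p ∈ {1}; B'(q) = 12q(q - 1)(q + 2) vanishes at q ∈ {-2, 0, 1}.
Local minima of A (where A''>0): A(1)=-3. Local minima of B: B(-2)=-32, B(1)=-5.
So the global minimum of U is A(1) + B(-2) = -3 − 32 = -35, attained at (1, -2).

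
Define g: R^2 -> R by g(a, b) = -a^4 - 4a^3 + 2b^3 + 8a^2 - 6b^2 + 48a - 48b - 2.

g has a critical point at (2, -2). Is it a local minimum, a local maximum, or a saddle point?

The mixed partial ∂²g/∂a∂b is 0, so the Hessian at any point is diag(g_aa, g_bb) = diag(4(-3a^2 - 6a + 4), 12(b - 1)).
At (2, -2): H = diag(-80, -36).
Both eigenvalues are negative, so H is negative definite: a local maximum.

local maximum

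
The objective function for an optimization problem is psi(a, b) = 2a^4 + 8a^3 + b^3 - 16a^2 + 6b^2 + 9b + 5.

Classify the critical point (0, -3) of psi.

local maximum

The mixed partial ∂²psi/∂a∂b is 0, so the Hessian at any point is diag(psi_aa, psi_bb) = diag(8(3a^2 + 6a - 4), 6(b + 2)).
At (0, -3): H = diag(-32, -6).
Both eigenvalues are negative, so H is negative definite: a local maximum.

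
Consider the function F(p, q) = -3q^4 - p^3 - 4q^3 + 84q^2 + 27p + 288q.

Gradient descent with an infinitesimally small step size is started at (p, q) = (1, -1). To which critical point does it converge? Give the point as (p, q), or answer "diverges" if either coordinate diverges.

F is separable, so gradient descent decouples: p follows -∂F/∂p, q follows -∂F/∂q.
∂F/∂p = -3(p - 3)(p + 3); at p=1 this is 24, so p decreases.
∂F/∂q = -12(q - 4)(q + 2)(q + 3); at q=-1 this is 120, so q decreases.
p converges to its nearest critical value -3 (a local min of the p-part); q converges to -2. The iterate converges to (-3, -2).

(-3, -2)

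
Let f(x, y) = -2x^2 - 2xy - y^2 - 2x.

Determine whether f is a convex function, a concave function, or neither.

concave

f is quadratic, so its Hessian is the constant matrix H = [[-4, -2], [-2, -2]].
det(H) = 4, tr(H) = -6.
det(H) > 0 and tr(H) < 0, so H is negative definite everywhere: concave.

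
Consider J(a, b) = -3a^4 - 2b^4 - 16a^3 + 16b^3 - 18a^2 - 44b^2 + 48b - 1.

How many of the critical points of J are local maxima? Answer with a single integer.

J separates as a function of a plus a function of b, so ∇J=0 decouples.
∂J/∂a = -12a(a + 1)(a + 3) = 0 at a ∈ {-3, -1, 0}; ∂J/∂b = -8(b - 3)(b - 2)(b - 1) = 0 at b ∈ {1, 2, 3}.
The Hessian is diagonal: diag(J_aa, J_bb). Second derivatives: J_aa(-3)=-72, J_aa(-1)=24, J_aa(0)=-36; J_bb(1)=-16, J_bb(2)=8, J_bb(3)=-16.
Local maxima occur where both diagonal entries negative: (-3, 1), (-3, 3), (0, 1), (0, 3). Count: 4.

4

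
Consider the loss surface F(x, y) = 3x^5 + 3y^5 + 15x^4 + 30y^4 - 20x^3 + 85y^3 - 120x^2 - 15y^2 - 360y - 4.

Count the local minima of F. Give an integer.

F separates as a function of x plus a function of y, so ∇F=0 decouples.
∂F/∂x = 15x(x - 2)(x + 2)(x + 4) = 0 at x ∈ {-4, -2, 0, 2}; ∂F/∂y = 15(y - 1)(y + 2)(y + 3)(y + 4) = 0 at y ∈ {-4, -3, -2, 1}.
The Hessian is diagonal: diag(F_xx, F_yy). Second derivatives: F_xx(-4)=-720, F_xx(-2)=240, F_xx(0)=-240, F_xx(2)=720; F_yy(-4)=-150, F_yy(-3)=60, F_yy(-2)=-90, F_yy(1)=900.
Local minima occur where both diagonal entries positive: (-2, -3), (-2, 1), (2, -3), (2, 1). Count: 4.

4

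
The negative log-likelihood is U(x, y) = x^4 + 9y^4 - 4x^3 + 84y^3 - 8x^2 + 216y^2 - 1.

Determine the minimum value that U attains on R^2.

-129

U(x,y) separates as P(x) + Q(y) − 1, so its minimum is min P + min Q − 1.
P'(x) = 4x(x - 4)(x + 1) vanishes at x ∈ {-1, 0, 4}; Q'(y) = 36y(y + 3)(y + 4) vanishes at y ∈ {-4, -3, 0}.
Local minima of P (where P''>0): P(-1)=-3, P(4)=-128. Local minima of Q: Q(-4)=384, Q(0)=0.
So the global minimum of U is P(4) + Q(0) − 1 = -128 + 0 − 1 = -129, attained at (4, 0).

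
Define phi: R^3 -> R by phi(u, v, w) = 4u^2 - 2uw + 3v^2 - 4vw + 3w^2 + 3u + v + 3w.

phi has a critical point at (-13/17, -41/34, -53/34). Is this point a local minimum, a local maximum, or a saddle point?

The Hessian is constant: H = [[8, 0, -2], [0, 6, -4], [-2, -4, 6]].
Leading principal minors: Δ₁ = 8, Δ₂ = 48, Δ₃ = 136.
All leading minors are positive, so H is positive definite: a local minimum.

local minimum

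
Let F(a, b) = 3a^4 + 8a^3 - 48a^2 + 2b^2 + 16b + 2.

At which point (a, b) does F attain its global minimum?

F(a,b) separates as P(a) + Q(b) + 2, so its minimum is min P + min Q + 2.
P'(a) = 12a(a - 2)(a + 4) vanishes at a ∈ {-4, 0, 2}; Q'(b) = 4b + 16 vanishes at b ∈ {-4}.
Local minima of P (where P''>0): P(-4)=-512, P(2)=-80. Local minima of Q: Q(-4)=-32.
So the global minimum of F is P(-4) + Q(-4) + 2 = -512 − 32 + 2 = -542, attained at (-4, -4).

(-4, -4)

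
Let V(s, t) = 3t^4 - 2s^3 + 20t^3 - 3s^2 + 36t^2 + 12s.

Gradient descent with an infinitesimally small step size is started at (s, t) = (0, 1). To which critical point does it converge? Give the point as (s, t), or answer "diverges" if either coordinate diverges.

(-2, 0)

V is separable, so gradient descent decouples: s follows -∂V/∂s, t follows -∂V/∂t.
∂V/∂s = -6(s - 1)(s + 2); at s=0 this is 12, so s decreases.
∂V/∂t = 12t(t + 2)(t + 3); at t=1 this is 144, so t decreases.
s converges to its nearest critical value -2 (a local min of the s-part); t converges to 0. The iterate converges to (-2, 0).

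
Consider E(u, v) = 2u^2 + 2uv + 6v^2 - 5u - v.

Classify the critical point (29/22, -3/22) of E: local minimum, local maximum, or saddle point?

The Hessian of E is constant: H = [[4, 2], [2, 12]].
det(H) = 4·12 − 2² = 44.
det(H) > 0 and tr(H) = 16 > 0, so H is positive definite and the point is a local minimum.

local minimum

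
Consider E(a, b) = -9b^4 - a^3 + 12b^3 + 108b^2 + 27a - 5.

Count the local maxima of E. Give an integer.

E separates as a function of a plus a function of b, so ∇E=0 decouples.
∂E/∂a = -3(a - 3)(a + 3) = 0 at a ∈ {-3, 3}; ∂E/∂b = -36b(b - 3)(b + 2) = 0 at b ∈ {-2, 0, 3}.
The Hessian is diagonal: diag(E_aa, E_bb). Second derivatives: E_aa(-3)=18, E_aa(3)=-18; E_bb(-2)=-360, E_bb(0)=216, E_bb(3)=-540.
Local maxima occur where both diagonal entries negative: (3, -2), (3, 3). Count: 2.

2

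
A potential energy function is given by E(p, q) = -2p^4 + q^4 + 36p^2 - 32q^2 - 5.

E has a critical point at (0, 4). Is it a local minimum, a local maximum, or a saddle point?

The mixed partial ∂²E/∂p∂q is 0, so the Hessian at any point is diag(E_pp, E_qq) = diag(24(-p^2 + 3), 4(3q^2 - 16)).
At (0, 4): H = diag(72, 128).
Both eigenvalues are positive, so H is positive definite: a local minimum.

local minimum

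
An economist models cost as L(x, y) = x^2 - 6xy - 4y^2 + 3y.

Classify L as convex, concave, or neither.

L is quadratic, so its Hessian is the constant matrix H = [[2, -6], [-6, -8]].
det(H) = -52, tr(H) = -6.
det(H) < 0, so H is indefinite: neither convex nor concave.

neither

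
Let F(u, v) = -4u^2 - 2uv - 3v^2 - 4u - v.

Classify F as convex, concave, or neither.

F is quadratic, so its Hessian is the constant matrix H = [[-8, -2], [-2, -6]].
det(H) = 44, tr(H) = -14.
det(H) > 0 and tr(H) < 0, so H is negative definite everywhere: concave.

concave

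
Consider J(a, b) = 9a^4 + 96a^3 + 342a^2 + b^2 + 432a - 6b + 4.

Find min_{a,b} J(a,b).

-182

J(a,b) separates as P(a) + Q(b) + 4, so its minimum is min P + min Q + 4.
P'(a) = 36(a + 1)(a + 3)(a + 4) vanishes at a ∈ {-4, -3, -1}; Q'(b) = 2b - 6 vanishes at b ∈ {3}.
Local minima of P (where P''>0): P(-4)=-96, P(-1)=-177. Local minima of Q: Q(3)=-9.
So the global minimum of J is P(-1) + Q(3) + 4 = -177 − 9 + 4 = -182, attained at (-1, 3).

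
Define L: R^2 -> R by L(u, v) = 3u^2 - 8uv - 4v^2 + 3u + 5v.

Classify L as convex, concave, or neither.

neither

L is quadratic, so its Hessian is the constant matrix H = [[6, -8], [-8, -8]].
det(H) = -112, tr(H) = -2.
det(H) < 0, so H is indefinite: neither convex nor concave.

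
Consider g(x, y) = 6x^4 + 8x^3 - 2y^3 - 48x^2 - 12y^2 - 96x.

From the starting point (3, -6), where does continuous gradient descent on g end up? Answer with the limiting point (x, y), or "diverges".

g is separable, so gradient descent decouples: x follows -∂g/∂x, y follows -∂g/∂y.
∂g/∂x = 24(x - 2)(x + 1)(x + 2); at x=3 this is 480, so x decreases.
∂g/∂y = -6y(y + 4); at y=-6 this is -72, so y increases.
x converges to its nearest critical value 2 (a local min of the x-part); y converges to -4. The iterate converges to (2, -4).

(2, -4)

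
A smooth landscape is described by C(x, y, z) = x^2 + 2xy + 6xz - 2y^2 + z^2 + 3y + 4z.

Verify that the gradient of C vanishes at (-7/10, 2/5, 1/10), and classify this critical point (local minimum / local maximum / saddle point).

saddle point

∇C = (2x + 2y + 6z, 2x - 4y + 3, 6x + 2z + 4); substituting (-7/10, 2/5, 1/10) gives ∇C = (0, 0, 0), so (-7/10, 2/5, 1/10) is indeed a critical point.
The Hessian is constant: H = [[2, 2, 6], [2, -4, 0], [6, 0, 2]].
Leading principal minors: Δ₁ = 2, Δ₂ = -12, Δ₃ = 120.
The minors fit neither the all-positive nor the alternating-sign pattern, so H is indefinite: a saddle point.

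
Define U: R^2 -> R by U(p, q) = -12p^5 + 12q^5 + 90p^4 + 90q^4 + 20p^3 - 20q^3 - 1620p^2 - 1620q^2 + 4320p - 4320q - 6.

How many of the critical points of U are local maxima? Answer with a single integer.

4

U separates as a function of p plus a function of q, so ∇U=0 decouples.
∂U/∂p = -60(p - 4)(p - 3)(p - 2)(p + 3) = 0 at p ∈ {-3, 2, 3, 4}; ∂U/∂q = 60(q - 3)(q + 2)(q + 3)(q + 4) = 0 at q ∈ {-4, -3, -2, 3}.
The Hessian is diagonal: diag(U_pp, U_qq). Second derivatives: U_pp(-3)=12600, U_pp(2)=-600, U_pp(3)=360, U_pp(4)=-840; U_qq(-4)=-840, U_qq(-3)=360, U_qq(-2)=-600, U_qq(3)=12600.
Local maxima occur where both diagonal entries negative: (2, -4), (2, -2), (4, -4), (4, -2). Count: 4.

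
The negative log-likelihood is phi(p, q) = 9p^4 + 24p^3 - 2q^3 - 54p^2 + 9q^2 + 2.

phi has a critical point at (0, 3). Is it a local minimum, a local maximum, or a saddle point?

local maximum

The mixed partial ∂²phi/∂p∂q is 0, so the Hessian at any point is diag(phi_pp, phi_qq) = diag(36(3p^2 + 4p - 3), 6(-2q + 3)).
At (0, 3): H = diag(-108, -18).
Both eigenvalues are negative, so H is negative definite: a local maximum.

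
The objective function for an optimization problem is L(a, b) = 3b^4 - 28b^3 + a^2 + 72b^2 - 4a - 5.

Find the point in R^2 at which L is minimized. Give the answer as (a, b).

(2, 0)

L(a,b) separates as P(a) + Q(b) − 5, so its minimum is min P + min Q − 5.
P'(a) = 2a - 4 vanishes at a ∈ {2}; Q'(b) = 12b(b - 4)(b - 3) vanishes at b ∈ {0, 3, 4}.
Local minima of P (where P''>0): P(2)=-4. Local minima of Q: Q(0)=0, Q(4)=128.
So the global minimum of L is P(2) + Q(0) − 5 = -4 + 0 − 5 = -9, attained at (2, 0).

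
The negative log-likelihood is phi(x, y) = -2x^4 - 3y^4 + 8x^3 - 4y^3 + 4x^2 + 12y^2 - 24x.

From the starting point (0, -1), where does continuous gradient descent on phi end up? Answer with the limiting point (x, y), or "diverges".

(1, 0)

phi is separable, so gradient descent decouples: x follows -∂phi/∂x, y follows -∂phi/∂y.
∂phi/∂x = -8(x - 3)(x - 1)(x + 1); at x=0 this is -24, so x increases.
∂phi/∂y = -12y(y - 1)(y + 2); at y=-1 this is -24, so y increases.
x converges to its nearest critical value 1 (a local min of the x-part); y converges to 0. The iterate converges to (1, 0).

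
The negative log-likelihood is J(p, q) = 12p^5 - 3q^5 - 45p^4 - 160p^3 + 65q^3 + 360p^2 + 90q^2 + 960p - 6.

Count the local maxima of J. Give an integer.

J separates as a function of p plus a function of q, so ∇J=0 decouples.
∂J/∂p = 60(p - 4)(p - 2)(p + 1)(p + 2) = 0 at p ∈ {-2, -1, 2, 4}; ∂J/∂q = -15q(q - 4)(q + 1)(q + 3) = 0 at q ∈ {-3, -1, 0, 4}.
The Hessian is diagonal: diag(J_pp, J_qq). Second derivatives: J_pp(-2)=-1440, J_pp(-1)=900, J_pp(2)=-1440, J_pp(4)=3600; J_qq(-3)=630, J_qq(-1)=-150, J_qq(0)=180, J_qq(4)=-2100.
Local maxima occur where both diagonal entries negative: (-2, -1), (-2, 4), (2, -1), (2, 4). Count: 4.

4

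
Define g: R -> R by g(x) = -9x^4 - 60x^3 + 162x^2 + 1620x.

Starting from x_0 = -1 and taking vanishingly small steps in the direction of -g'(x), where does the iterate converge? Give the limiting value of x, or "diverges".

g'(x) = -36(x - 3)(x + 3)(x + 5), so g'(-1) = 1152.
Gradient descent moves in the -g' direction, i.e. x is decreasing.
The nearest critical point in that direction is x = -3, where g'' = 432 > 0 (a local minimum). The iterate converges there.

-3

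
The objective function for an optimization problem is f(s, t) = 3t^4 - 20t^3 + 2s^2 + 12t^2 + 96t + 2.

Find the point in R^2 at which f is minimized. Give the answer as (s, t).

f(s,t) separates as P(s) + Q(t) + 2, so its minimum is min P + min Q + 2.
P'(s) = 4s vanishes at s ∈ {0}; Q'(t) = 12(t - 4)(t - 2)(t + 1) vanishes at t ∈ {-1, 2, 4}.
Local minima of P (where P''>0): P(0)=0. Local minima of Q: Q(-1)=-61, Q(4)=64.
So the global minimum of f is P(0) + Q(-1) + 2 = 0 − 61 + 2 = -59, attained at (0, -1).

(0, -1)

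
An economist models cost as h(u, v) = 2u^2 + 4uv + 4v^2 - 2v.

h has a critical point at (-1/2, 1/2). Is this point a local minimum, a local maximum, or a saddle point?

The Hessian of h is constant: H = [[4, 4], [4, 8]].
det(H) = 4·8 − 4² = 16.
det(H) > 0 and tr(H) = 12 > 0, so H is positive definite and the point is a local minimum.

local minimum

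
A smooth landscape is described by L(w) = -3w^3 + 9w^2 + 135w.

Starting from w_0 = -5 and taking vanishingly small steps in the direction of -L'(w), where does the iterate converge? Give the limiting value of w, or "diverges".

L'(w) = -9(w - 5)(w + 3), so L'(-5) = -180.
Gradient descent moves in the -L' direction, i.e. w is increasing.
The nearest critical point in that direction is w = -3, where L'' = 72 > 0 (a local minimum). The iterate converges there.

-3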